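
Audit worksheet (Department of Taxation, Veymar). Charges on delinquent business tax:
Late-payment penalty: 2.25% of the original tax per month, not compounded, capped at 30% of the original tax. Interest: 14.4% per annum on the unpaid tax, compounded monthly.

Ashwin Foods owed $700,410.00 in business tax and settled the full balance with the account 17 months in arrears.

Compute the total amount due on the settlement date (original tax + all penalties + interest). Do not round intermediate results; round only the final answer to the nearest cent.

Penalty (uncapped): 17 × 2.25% × $700,410.00 = $267,906.83…; cap = 30% × $700,410.00 = $210,123.00 → penalty = $210,123.00
Interest (14.4%/yr ÷ 12 = 1.2%/month): $700,410.00 × ((1 + 0.012)^17 − 1) = $157,459.1505…
Total = $700,410.00 + $210,123.0000 + $157,459.1505… = $1,067,992.15

$1,067,992.15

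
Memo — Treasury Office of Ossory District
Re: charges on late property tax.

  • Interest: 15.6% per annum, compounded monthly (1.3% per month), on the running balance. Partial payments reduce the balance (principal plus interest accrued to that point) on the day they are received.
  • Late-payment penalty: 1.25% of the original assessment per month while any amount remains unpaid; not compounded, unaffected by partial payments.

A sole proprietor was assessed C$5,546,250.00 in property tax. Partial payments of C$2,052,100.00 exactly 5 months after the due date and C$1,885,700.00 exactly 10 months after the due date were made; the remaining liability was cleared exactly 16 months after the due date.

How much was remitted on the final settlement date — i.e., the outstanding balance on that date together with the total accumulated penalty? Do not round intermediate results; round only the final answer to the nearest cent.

C$3,525,682.44

Balance at month 5: C$5,546,250.0000 × (1 + 0.013)^5 = C$5,916,252.0577…
After C$2,052,100.00 payment: C$5,916,252.0577… − C$2,052,100.00 = C$3,864,152.0577…
Balance at month 10: C$3,864,152.0577… × (1 + 0.013)^5 = C$4,121,937.8071…
After C$1,885,700.00 payment: C$4,121,937.8071… − C$1,885,700.00 = C$2,236,237.8071…
Balance at month 16: C$2,236,237.8071… × (1 + 0.013)^6 = C$2,416,432.4422…
Penalty: 16 × 1.25% × C$5,546,250.00 = C$1,109,250.00
Final settlement = outstanding balance + penalty = C$2,416,432.4422… + C$1,109,250.00 = C$3,525,682.44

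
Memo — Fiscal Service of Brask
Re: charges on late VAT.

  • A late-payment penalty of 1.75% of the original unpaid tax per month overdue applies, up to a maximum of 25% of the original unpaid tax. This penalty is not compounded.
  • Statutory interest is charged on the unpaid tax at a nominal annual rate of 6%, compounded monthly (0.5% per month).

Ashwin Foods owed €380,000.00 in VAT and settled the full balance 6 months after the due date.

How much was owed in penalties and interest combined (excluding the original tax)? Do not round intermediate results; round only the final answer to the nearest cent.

Penalty: 6 × 1.75% × €380,000.00 = €39,900.00 (below the 25% cap of €95,000.00)
Interest: €380,000.00 × ((1 + 0.005)^6 − 1) = €380,000.00 × 0.0303775… = €11,543.4536…
Penalties + interest = €39,900.0000 + €11,543.4536… = €51,443.45

€51,443.45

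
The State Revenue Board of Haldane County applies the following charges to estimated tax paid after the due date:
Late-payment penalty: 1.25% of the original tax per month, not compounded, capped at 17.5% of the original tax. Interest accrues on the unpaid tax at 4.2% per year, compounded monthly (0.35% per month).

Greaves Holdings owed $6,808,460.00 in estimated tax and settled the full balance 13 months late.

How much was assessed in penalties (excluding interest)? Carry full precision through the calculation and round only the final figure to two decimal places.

$1,106,374.75

Penalty: 13 × 1.25% × $6,808,460.00 = $1,106,374.75 (below the 17.5% cap of $1,191,480.50)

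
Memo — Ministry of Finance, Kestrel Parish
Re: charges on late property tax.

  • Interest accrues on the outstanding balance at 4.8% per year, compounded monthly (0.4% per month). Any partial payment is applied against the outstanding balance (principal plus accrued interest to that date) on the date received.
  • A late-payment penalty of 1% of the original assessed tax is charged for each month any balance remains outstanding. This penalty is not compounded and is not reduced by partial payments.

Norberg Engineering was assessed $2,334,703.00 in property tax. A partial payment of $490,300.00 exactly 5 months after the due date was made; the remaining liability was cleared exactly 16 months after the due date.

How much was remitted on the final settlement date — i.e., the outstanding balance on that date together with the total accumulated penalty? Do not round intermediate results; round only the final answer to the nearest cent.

Balance at month 5: $2,334,703.0000 × (1 + 0.004)^5 = $2,381,772.1097…
After $490,300.00 payment: $2,381,772.1097… − $490,300.00 = $1,891,472.1097…
Balance at month 16: $1,891,472.1097… × (1 + 0.004)^11 = $1,976,381.5126…
Penalty: 16 × 1% × $2,334,703.00 = $373,552.48
Final settlement = outstanding balance + penalty = $1,976,381.5126… + $373,552.48 = $2,349,933.99

$2,349,933.99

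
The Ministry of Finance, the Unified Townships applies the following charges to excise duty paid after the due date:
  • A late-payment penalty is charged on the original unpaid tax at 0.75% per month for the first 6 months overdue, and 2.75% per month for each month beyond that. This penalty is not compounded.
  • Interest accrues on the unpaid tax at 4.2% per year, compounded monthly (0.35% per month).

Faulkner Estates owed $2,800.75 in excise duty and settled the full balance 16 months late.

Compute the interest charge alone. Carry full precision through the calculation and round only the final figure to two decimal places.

Interest: $2,800.75 × ((1 + 0.0035)^16 − 1) = $2,800.75 × 0.0574943… = $161.0271…

$161.03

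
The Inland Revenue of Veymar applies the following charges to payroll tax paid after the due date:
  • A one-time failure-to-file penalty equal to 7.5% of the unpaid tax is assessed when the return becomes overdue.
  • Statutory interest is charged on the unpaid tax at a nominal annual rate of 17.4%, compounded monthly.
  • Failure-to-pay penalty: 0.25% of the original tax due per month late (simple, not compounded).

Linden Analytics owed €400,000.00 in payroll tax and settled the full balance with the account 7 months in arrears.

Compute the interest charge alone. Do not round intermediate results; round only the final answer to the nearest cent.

€42,409.41

Interest (17.4%/yr ÷ 12 = 1.45%/month): €400,000.00 × ((1 + 0.0145)^7 − 1) = €42,409.4050…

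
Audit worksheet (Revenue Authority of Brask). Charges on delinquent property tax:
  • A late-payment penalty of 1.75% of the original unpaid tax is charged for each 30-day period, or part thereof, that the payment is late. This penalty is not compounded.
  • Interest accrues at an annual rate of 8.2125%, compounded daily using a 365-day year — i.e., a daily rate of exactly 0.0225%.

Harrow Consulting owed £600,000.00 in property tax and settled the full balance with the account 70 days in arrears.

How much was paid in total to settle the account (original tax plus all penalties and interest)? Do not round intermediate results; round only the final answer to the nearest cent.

Penalty periods: ⌈70/30⌉ = 3; penalty = 3 × 1.75% × £600,000.00 = £31,500.00
Interest: £600,000.00 × ((1 + 0.000225)^70 − 1) = £600,000.00 × 0.01587289… = £9,523.7312…
Total = £600,000.00 + £31,500.0000 + £9,523.7312… = £641,023.73

£641,023.73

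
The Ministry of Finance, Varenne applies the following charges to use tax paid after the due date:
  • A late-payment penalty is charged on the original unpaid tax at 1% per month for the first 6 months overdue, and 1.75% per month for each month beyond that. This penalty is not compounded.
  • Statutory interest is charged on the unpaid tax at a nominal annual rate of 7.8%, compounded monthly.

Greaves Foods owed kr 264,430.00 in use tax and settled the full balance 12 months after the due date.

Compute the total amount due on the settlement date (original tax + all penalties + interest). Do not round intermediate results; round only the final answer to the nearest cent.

kr 329,440.07

Penalty, months 1–6: 6 × 1% × kr 264,430.00 = kr 15,865.80
Penalty, months 7–12: 6 × 1.75% × kr 264,430.00 = kr 27,765.15
Interest (7.8%/yr ÷ 12 = 0.65%/month): kr 264,430.00 × ((1 + 0.0065)^12 − 1) = kr 21,379.1154…
Total = kr 264,430.00 + kr 43,630.9500 + kr 21,379.1154… = kr 329,440.07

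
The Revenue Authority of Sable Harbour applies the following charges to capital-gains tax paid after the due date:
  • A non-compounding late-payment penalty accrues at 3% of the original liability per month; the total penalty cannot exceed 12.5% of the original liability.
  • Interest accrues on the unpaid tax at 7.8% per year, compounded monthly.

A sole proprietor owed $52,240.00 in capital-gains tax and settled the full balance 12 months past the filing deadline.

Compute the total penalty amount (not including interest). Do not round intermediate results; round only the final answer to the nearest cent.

Penalty (uncapped): 12 × 3% × $52,240.00 = $18,806.40; cap = 12.5% × $52,240.00 = $6,530.00 → penalty = $6,530.00

$6,530.00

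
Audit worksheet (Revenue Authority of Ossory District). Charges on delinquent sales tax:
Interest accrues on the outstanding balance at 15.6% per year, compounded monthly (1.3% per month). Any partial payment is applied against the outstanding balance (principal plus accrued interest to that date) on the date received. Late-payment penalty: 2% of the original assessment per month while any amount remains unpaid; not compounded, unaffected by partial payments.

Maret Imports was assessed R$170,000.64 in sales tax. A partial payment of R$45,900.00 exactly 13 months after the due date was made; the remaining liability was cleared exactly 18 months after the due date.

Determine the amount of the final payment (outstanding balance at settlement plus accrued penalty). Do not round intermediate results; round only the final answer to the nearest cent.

Balance at month 13: R$170,000.6400 × (1 + 0.013)^13 = R$201,082.0694…
After R$45,900.00 payment: R$201,082.0694… − R$45,900.00 = R$155,182.0694…
Balance at month 18: R$155,182.0694… × (1 + 0.013)^5 = R$165,534.5932…
Penalty: 18 × 2% × R$170,000.64 = R$61,200.23…
Final settlement = outstanding balance + penalty = R$165,534.5932… + R$61,200.23… = R$226,734.82

R$226,734.82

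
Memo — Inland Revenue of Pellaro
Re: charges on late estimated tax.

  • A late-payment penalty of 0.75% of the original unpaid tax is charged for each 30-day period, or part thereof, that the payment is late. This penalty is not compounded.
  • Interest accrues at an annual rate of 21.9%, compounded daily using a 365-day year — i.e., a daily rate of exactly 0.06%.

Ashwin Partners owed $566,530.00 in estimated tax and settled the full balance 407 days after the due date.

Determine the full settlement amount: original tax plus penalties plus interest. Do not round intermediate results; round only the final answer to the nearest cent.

Penalty periods: ⌈407/30⌉ = 14; penalty = 14 × 0.75% × $566,530.00 = $59,485.65
Interest: $566,530.00 × ((1 + 0.0006)^407 − 1) = $566,530.00 × 0.27650614… = $156,649.0246…
Total = $566,530.00 + $59,485.6500 + $156,649.0246… = $782,664.67

$782,664.67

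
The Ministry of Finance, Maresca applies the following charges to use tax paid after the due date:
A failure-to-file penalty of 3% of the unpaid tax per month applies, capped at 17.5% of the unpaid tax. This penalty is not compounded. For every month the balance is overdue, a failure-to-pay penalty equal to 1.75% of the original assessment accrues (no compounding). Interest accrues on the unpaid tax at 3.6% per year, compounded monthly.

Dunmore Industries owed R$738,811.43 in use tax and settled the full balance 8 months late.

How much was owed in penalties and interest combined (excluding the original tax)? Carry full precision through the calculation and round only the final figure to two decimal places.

Failure-to-file: 8 × 3% × R$738,811.43 = R$177,314.74…, capped at 17.5% × R$738,811.43 = R$129,292.00…
Failure-to-pay penalty: 8 × 1.75% × R$738,811.43 = R$103,433.60…
Interest (3.6%/yr ÷ 12 = 0.3%/month): R$738,811.43 × ((1 + 0.003)^8 − 1) = R$17,918.7761…
Penalties + interest = R$232,725.6005… + R$17,918.7761… = R$250,644.38

R$250,644.38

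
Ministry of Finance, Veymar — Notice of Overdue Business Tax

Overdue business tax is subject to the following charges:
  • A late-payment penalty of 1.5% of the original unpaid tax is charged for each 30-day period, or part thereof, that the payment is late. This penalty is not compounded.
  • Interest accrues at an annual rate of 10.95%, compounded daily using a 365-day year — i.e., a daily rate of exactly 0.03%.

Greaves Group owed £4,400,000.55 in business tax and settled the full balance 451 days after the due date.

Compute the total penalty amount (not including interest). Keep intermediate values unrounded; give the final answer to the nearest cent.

Penalty periods: ⌈451/30⌉ = 16; penalty = 16 × 1.5% × £4,400,000.55 = £1,056,000.13…

£1,056,000.13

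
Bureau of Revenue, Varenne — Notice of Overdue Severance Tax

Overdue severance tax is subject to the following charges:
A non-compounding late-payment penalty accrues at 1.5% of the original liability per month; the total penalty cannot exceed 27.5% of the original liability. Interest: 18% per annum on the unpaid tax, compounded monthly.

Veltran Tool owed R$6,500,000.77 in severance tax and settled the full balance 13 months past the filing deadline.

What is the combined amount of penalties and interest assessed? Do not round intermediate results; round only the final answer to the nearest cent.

Penalty: 13 × 1.5% × R$6,500,000.77 = R$1,267,500.15… (below the 27.5% cap of R$1,787,500.21…)
Interest (18%/yr ÷ 12 = 1.5%/month): R$6,500,000.77 × ((1 + 0.015)^13 − 1) = R$1,388,091.0507…
Penalties + interest = R$1,267,500.1502… + R$1,388,091.0507… = R$2,655,591.20

R$2,655,591.20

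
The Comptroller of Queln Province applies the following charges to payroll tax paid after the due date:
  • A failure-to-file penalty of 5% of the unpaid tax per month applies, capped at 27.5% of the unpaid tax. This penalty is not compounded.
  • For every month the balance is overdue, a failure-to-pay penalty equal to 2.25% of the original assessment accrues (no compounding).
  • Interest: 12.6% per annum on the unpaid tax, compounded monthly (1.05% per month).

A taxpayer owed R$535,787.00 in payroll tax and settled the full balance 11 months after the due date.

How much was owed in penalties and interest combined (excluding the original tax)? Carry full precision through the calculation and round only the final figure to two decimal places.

R$345,185.51

Failure-to-file: 11 × 5% × R$535,787.00 = R$294,682.85, capped at 27.5% × R$535,787.00 = R$147,341.43…
Failure-to-pay penalty = 2.25% × R$535,787.00 × 11 mo = R$132,607.28…
Interest: R$535,787.00 × ((1 + 0.0105)^11 − 1) = R$535,787.00 × 0.1217588… = R$65,236.7977…
Penalties + interest = R$279,948.7075 + R$65,236.7977… = R$345,185.51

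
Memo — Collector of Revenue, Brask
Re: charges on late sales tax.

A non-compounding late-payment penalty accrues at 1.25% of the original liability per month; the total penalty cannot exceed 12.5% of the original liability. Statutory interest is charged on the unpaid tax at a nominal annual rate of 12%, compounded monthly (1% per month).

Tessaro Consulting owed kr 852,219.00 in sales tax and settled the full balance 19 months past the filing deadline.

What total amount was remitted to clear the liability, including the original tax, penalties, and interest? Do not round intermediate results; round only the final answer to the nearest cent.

Penalty (uncapped): 19 × 1.25% × kr 852,219.00 = kr 202,402.01…; cap = 12.5% × kr 852,219.00 = kr 106,527.38… → penalty = kr 106,527.38…
Interest: kr 852,219.00 × ((1 + 0.01)^19 − 1) = kr 852,219.00 × 0.2081090… = kr 177,354.4016…
Total = kr 852,219.00 + kr 106,527.3750 + kr 177,354.4016… = kr 1,136,100.78

kr 1,136,100.78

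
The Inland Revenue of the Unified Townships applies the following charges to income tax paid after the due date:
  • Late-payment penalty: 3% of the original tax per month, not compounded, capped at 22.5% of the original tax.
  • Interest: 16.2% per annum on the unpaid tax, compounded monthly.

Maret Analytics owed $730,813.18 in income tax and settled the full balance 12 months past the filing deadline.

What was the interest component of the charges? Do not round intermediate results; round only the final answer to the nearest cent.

$127,590.18

Interest (16.2%/yr ÷ 12 = 1.35%/month): $730,813.18 × ((1 + 0.0135)^12 − 1) = $127,590.1772…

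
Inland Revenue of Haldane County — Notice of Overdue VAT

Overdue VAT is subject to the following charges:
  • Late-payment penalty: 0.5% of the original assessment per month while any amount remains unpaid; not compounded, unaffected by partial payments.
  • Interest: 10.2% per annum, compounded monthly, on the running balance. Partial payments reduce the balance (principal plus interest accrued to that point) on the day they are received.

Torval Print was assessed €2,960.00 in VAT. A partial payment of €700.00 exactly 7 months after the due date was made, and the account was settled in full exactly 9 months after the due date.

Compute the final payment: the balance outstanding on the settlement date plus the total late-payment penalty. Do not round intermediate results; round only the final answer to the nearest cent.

Monthly rate = 10.2% ÷ 12 = 0.85%
Balance at month 7: €2,960.0000 × (1 + 0.0085)^7 = €3,140.6752…
After €700.00 payment: €3,140.6752… − €700.00 = €2,440.6752…
Balance at month 9: €2,440.6752… × (1 + 0.0085)^2 = €2,482.3430…
Penalty: 9 × 0.5% × €2,960.00 = €133.20
Final settlement = outstanding balance + penalty = €2,482.3430… + €133.20 = €2,615.54

€2,615.54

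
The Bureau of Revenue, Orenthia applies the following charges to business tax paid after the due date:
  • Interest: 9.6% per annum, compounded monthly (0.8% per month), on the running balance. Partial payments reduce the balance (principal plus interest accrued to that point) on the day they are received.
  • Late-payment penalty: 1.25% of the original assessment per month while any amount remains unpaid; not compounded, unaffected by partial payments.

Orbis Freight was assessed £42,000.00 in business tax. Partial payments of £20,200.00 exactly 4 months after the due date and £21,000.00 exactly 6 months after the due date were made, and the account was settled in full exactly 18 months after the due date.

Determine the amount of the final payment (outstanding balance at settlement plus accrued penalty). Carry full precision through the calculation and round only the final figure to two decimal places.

Balance at month 4: £42,000.0000 × (1 + 0.008)^4 = £43,360.2142…
After £20,200.00 payment: £43,360.2142… − £20,200.00 = £23,160.2142…
Balance at month 6: £23,160.2142… × (1 + 0.008)^2 = £23,532.2599…
After £21,000.00 payment: £23,532.2599… − £21,000.00 = £2,532.2599…
Balance at month 18: £2,532.2599… × (1 + 0.008)^12 = £2,786.3435…
Penalty: 18 × 1.25% × £42,000.00 = £9,450.00
Final settlement = outstanding balance + penalty = £2,786.3435… + £9,450.00 = £12,236.34

£12,236.34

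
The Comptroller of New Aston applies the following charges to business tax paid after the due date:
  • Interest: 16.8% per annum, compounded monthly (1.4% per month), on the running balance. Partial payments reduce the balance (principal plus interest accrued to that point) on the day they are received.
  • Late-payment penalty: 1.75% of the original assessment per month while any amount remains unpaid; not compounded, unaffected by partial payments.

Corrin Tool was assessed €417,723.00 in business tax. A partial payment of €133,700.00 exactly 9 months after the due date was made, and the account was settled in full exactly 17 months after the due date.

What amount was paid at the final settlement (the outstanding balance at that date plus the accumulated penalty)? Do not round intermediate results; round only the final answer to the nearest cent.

€503,938.50

Balance at month 9: €417,723.0000 × (1 + 0.014)^9 = €473,401.8855…
After €133,700.00 payment: €473,401.8855… − €133,700.00 = €339,701.8855…
Balance at month 17: €339,701.8855… × (1 + 0.014)^8 = €379,665.9044…
Penalty: 17 × 1.75% × €417,723.00 = €124,272.59…
Final settlement = outstanding balance + penalty = €379,665.9044… + €124,272.59… = €503,938.50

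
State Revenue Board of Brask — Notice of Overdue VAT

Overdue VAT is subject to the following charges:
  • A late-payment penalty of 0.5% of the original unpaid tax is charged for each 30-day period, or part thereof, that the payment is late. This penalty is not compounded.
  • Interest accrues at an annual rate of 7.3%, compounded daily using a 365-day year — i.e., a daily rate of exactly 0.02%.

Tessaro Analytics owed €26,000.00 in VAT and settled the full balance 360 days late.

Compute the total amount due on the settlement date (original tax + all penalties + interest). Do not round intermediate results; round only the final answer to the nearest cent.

€29,500.84

Penalty periods: ⌈360/30⌉ = 12; penalty = 12 × 0.5% × €26,000.00 = €1,560.00
Interest: €26,000.00 × ((1 + 0.0002)^360 − 1) = €26,000.00 × 0.07464761… = €1,940.8378…
Total = €26,000.00 + €1,560.0000 + €1,940.8378… = €29,500.84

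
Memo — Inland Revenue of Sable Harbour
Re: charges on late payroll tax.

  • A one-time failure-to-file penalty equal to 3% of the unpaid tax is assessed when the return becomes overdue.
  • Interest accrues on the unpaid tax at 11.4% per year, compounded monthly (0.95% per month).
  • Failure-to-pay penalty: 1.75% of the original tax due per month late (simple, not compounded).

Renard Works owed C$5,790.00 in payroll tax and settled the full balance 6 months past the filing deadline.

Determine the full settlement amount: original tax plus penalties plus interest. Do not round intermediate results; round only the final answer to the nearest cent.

C$6,909.62

Failure-to-file penalty: 3% × C$5,790.00 = C$173.70
Failure-to-pay penalty = 1.75% × C$5,790.00 × 6 mo = C$607.95
Interest: C$5,790.00 × ((1 + 0.0095)^6 − 1) = C$5,790.00 × 0.0583710… = C$337.9682…
Total = C$5,790.00 + C$781.6500 + C$337.9682… = C$6,909.62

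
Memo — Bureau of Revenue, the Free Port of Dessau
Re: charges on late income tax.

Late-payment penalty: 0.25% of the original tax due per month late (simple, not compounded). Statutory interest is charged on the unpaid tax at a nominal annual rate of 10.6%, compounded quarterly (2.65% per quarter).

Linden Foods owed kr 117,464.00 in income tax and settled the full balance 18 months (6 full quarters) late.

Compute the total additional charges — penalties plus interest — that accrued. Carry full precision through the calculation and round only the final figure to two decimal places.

kr 25,244.59

Late-payment penalty: 18 × 0.25% × kr 117,464.00 = kr 5,285.88
Interest: kr 117,464.00 × ((1 + 0.0265)^6 − 1) = kr 117,464.00 × 0.1699134… = kr 19,958.7098…
Penalties + interest = kr 5,285.8800 + kr 19,958.7098… = kr 25,244.59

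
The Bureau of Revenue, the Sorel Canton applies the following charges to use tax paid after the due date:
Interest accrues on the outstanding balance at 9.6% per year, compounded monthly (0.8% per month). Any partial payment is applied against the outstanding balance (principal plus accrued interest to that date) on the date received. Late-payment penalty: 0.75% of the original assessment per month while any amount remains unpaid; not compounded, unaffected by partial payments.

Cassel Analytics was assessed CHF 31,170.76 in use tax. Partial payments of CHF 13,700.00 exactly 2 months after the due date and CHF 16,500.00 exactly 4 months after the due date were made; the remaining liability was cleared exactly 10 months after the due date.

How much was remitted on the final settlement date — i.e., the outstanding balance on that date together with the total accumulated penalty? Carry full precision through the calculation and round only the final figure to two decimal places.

Balance at month 2: CHF 31,170.7600 × (1 + 0.008)^2 = CHF 31,671.4871…
After CHF 13,700.00 payment: CHF 31,671.4871… − CHF 13,700.00 = CHF 17,971.4871…
Balance at month 4: CHF 17,971.4871… × (1 + 0.008)^2 = CHF 18,260.1811…
After CHF 16,500.00 payment: CHF 18,260.1811… − CHF 16,500.00 = CHF 1,760.1811…
Balance at month 10: CHF 1,760.1811… × (1 + 0.008)^6 = CHF 1,846.3777…
Penalty: 10 × 0.75% × CHF 31,170.76 = CHF 2,337.81…
Final settlement = outstanding balance + penalty = CHF 1,846.3777… + CHF 2,337.81… = CHF 4,184.18

CHF 4,184.18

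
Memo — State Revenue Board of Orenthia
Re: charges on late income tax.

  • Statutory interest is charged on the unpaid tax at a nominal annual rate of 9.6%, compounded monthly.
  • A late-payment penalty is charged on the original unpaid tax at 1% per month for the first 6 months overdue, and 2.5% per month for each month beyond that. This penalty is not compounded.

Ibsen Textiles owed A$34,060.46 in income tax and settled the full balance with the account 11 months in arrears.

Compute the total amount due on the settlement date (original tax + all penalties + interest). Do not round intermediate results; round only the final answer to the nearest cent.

A$43,481.78

Penalty, months 1–6: 6 × 1% × A$34,060.46 = A$2,043.63…
Penalty, months 7–11: 5 × 2.5% × A$34,060.46 = A$4,257.56…
Interest (9.6%/yr ÷ 12 = 0.8%/month): A$34,060.46 × ((1 + 0.008)^11 − 1) = A$3,120.1373…
Total = A$34,060.46 + A$6,301.1851 + A$3,120.1373… = A$43,481.78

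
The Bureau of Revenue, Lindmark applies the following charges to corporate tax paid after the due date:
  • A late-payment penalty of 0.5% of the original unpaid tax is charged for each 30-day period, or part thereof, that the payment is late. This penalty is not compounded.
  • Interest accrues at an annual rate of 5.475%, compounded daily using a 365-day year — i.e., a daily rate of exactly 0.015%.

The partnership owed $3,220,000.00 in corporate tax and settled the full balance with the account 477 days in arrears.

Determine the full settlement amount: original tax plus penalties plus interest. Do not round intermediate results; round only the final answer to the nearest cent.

$3,716,414.82

Penalty periods: ⌈477/30⌉ = 16; penalty = 16 × 0.5% × $3,220,000.00 = $257,600.00
Interest: $3,220,000.00 × ((1 + 0.00015)^477 − 1) = $3,220,000.00 × 0.07416609… = $238,814.8235…
Total = $3,220,000.00 + $257,600.0000 + $238,814.8235… = $3,716,414.82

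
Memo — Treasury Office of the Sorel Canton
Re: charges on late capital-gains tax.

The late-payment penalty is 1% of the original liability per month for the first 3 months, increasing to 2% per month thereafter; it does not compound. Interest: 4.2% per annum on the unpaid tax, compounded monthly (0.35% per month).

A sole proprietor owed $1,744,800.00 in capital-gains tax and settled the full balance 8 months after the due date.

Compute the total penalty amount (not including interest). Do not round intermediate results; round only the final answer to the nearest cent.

$226,824.00

Penalty, months 1–3: 3 × 1% × $1,744,800.00 = $52,344.00
Penalty, months 4–8: 5 × 2% × $1,744,800.00 = $174,480.00
Total penalty = $52,344.00 + $174,480.00 = $226,824.00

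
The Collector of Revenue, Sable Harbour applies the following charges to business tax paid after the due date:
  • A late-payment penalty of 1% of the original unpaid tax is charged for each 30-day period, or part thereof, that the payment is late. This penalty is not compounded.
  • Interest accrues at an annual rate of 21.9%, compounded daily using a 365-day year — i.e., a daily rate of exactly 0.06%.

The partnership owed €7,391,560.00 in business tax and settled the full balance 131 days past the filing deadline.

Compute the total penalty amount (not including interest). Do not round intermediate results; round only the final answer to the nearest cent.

€369,578.00

Penalty periods: ⌈131/30⌉ = 5; penalty = 5 × 1% × €7,391,560.00 = €369,578.00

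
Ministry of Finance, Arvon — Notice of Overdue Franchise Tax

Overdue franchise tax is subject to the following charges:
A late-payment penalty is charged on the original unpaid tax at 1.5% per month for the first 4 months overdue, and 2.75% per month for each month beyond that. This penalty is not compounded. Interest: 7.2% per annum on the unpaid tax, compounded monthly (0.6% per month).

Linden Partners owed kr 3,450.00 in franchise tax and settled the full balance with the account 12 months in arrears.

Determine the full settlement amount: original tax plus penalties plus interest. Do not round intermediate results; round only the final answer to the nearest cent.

kr 4,672.76

Penalty, months 1–4: 4 × 1.5% × kr 3,450.00 = kr 207.00
Penalty, months 5–12: 8 × 2.75% × kr 3,450.00 = kr 759.00
Interest: kr 3,450.00 × ((1 + 0.006)^12 − 1) = kr 3,450.00 × 0.0744242… = kr 256.7634…
Total = kr 3,450.00 + kr 966.0000 + kr 256.7634… = kr 4,672.76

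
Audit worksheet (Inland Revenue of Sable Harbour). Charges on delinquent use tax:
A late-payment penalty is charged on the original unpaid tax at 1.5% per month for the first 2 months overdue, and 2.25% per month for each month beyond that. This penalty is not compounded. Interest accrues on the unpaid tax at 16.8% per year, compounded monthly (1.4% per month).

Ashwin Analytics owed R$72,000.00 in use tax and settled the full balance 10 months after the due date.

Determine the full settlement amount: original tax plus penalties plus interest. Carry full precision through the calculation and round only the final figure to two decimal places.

R$97,859.34

Penalty, months 1–2: 2 × 1.5% × R$72,000.00 = R$2,160.00
Penalty, months 3–10: 8 × 2.25% × R$72,000.00 = R$12,960.00
Interest: R$72,000.00 × ((1 + 0.014)^10 − 1) = R$72,000.00 × 0.1491575… = R$10,739.3389…
Total = R$72,000.00 + R$15,120.0000 + R$10,739.3389… = R$97,859.34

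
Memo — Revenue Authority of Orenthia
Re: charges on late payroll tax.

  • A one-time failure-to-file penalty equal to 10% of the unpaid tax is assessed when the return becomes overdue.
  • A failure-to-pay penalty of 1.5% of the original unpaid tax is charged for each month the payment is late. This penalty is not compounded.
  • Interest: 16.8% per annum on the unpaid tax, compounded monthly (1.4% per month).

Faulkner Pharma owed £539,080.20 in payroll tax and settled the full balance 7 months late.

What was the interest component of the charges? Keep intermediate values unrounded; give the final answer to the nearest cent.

£55,101.22

Interest: £539,080.20 × ((1 + 0.014)^7 − 1) = £539,080.20 × 0.1022134… = £55,101.2179…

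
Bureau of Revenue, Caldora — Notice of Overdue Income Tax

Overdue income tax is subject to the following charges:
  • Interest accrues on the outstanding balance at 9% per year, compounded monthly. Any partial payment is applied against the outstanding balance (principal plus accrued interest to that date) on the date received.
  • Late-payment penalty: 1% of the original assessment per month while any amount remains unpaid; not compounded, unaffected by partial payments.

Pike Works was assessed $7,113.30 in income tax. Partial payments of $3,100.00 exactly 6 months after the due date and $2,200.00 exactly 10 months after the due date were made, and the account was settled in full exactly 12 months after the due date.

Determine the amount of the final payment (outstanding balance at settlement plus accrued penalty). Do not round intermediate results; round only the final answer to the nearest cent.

Monthly rate = 9% ÷ 12 = 0.75%
Balance at month 6: $7,113.3000 × (1 + 0.0075)^6 = $7,439.4607…
After $3,100.00 payment: $7,439.4607… − $3,100.00 = $4,339.4607…
Balance at month 10: $4,339.4607… × (1 + 0.0075)^4 = $4,471.1164…
After $2,200.00 payment: $4,471.1164… − $2,200.00 = $2,271.1164…
Balance at month 12: $2,271.1164… × (1 + 0.0075)^2 = $2,305.3109…
Penalty: 12 × 1% × $7,113.30 = $853.60…
Final settlement = outstanding balance + penalty = $2,305.3109… + $853.60… = $3,158.91

$3,158.91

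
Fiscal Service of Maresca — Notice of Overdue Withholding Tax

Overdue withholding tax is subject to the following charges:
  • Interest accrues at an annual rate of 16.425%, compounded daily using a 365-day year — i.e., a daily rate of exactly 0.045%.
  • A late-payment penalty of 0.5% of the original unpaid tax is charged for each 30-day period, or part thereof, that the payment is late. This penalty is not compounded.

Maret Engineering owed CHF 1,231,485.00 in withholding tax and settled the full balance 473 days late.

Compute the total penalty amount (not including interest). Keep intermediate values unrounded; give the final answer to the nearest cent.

Penalty periods: ⌈473/30⌉ = 16; penalty = 16 × 0.5% × CHF 1,231,485.00 = CHF 98,518.80

CHF 98,518.80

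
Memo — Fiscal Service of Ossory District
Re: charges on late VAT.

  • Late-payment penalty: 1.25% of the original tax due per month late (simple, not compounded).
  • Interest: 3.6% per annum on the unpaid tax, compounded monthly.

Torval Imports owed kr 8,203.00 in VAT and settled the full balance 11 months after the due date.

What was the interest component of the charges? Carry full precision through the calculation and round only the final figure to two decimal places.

Interest (3.6%/yr ÷ 12 = 0.3%/month): kr 8,203.00 × ((1 + 0.003)^11 − 1) = kr 274.7962…

kr 274.80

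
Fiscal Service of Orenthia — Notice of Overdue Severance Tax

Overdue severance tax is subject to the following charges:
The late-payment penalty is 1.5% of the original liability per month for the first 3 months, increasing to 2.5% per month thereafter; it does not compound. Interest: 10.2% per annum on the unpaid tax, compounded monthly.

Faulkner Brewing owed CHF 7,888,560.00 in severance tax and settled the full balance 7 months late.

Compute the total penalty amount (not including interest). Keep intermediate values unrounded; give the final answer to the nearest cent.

Penalty, months 1–3: 3 × 1.5% × CHF 7,888,560.00 = CHF 354,985.20
Penalty, months 4–7: 4 × 2.5% × CHF 7,888,560.00 = CHF 788,856.00
Total penalty = CHF 354,985.20 + CHF 788,856.00 = CHF 1,143,841.20

CHF 1,143,841.20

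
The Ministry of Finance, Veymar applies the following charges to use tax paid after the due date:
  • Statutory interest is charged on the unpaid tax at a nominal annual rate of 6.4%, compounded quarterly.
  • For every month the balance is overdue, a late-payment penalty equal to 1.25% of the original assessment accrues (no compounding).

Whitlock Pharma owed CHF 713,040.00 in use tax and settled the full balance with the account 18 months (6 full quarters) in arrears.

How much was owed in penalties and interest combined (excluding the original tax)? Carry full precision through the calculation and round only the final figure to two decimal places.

Late-payment penalty: 18 × 1.25% × CHF 713,040.00 = CHF 160,434.00
Interest (6.4%/yr ÷ 4 = 1.6%/quarter): CHF 713,040.00 × ((1 + 0.016)^6 − 1) = CHF 71,249.0313…
Penalties + interest = CHF 160,434.0000 + CHF 71,249.0313… = CHF 231,683.03

CHF 231,683.03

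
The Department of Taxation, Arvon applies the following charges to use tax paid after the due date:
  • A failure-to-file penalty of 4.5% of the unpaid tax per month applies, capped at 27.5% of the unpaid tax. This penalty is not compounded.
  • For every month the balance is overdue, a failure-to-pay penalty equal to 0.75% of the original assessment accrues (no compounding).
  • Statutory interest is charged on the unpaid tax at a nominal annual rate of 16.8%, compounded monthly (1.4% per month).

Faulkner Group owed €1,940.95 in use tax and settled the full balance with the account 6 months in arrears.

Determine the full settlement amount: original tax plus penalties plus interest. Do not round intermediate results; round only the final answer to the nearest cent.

Failure-to-file: 6 × 4.5% × €1,940.95 = €524.06… (under the 27.5% cap)
Failure-to-pay penalty: 6 × 0.75% × €1,940.95 = €87.34…
Interest: €1,940.95 × ((1 + 0.014)^6 − 1) = €1,940.95 × 0.0869955… = €168.8538…
Total = €1,940.95 + €611.3993… + €168.8538… = €2,721.20

€2,721.20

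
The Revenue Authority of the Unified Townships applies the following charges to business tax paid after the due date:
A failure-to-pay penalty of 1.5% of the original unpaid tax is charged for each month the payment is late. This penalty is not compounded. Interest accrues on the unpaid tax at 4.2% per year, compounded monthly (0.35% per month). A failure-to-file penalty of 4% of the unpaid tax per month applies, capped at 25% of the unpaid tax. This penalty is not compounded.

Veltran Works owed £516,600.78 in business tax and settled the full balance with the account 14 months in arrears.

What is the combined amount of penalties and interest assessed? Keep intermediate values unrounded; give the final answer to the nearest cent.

Failure-to-file: 14 × 4% × £516,600.78 = £289,296.44…, capped at 25% × £516,600.78 = £129,150.20…
Failure-to-pay penalty = 1.5% × £516,600.78 × 14 mo = £108,486.16…
Interest: £516,600.78 × ((1 + 0.0035)^14 − 1) = £516,600.78 × 0.0501305… = £25,897.4594…
Penalties + interest = £237,636.3588 + £25,897.4594… = £263,533.82

£263,533.82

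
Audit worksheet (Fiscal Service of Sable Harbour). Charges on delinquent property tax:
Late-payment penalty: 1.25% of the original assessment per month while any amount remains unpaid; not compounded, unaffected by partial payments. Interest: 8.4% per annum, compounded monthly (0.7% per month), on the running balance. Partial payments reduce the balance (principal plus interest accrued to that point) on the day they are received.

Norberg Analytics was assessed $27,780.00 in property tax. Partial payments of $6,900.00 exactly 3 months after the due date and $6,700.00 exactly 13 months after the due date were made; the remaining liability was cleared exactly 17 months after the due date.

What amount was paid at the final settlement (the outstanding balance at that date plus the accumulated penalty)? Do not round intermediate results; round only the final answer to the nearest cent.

$22,683.41

Balance at month 3: $27,780.0000 × (1 + 0.007)^3 = $28,367.4732…
After $6,900.00 payment: $28,367.4732… − $6,900.00 = $21,467.4732…
Balance at month 13: $21,467.4732… × (1 + 0.007)^10 = $23,018.4266…
After $6,700.00 payment: $23,018.4266… − $6,700.00 = $16,318.4266…
Balance at month 17: $16,318.4266… × (1 + 0.007)^4 = $16,780.1626…
Penalty: 17 × 1.25% × $27,780.00 = $5,903.25
Final settlement = outstanding balance + penalty = $16,780.1626… + $5,903.25 = $22,683.41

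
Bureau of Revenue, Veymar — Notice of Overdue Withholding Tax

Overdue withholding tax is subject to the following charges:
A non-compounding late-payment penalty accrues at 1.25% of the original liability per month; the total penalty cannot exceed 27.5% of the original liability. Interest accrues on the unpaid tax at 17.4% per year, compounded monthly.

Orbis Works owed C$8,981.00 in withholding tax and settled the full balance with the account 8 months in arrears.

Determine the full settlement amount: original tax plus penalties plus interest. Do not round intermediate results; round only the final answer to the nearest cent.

C$10,975.33

Penalty: 8 × 1.25% × C$8,981.00 = C$898.10 (below the 27.5% cap of C$2,469.78…)
Interest (17.4%/yr ÷ 12 = 1.45%/month): C$8,981.00 × ((1 + 0.0145)^8 − 1) = C$1,096.2285…
Total = C$8,981.00 + C$898.1000 + C$1,096.2285… = C$10,975.33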